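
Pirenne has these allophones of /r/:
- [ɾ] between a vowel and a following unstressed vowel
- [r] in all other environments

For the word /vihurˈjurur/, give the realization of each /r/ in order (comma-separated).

Occurrence 1 (position 5): no conditioning environment matches → elsewhere allophone [r].
Occurrence 2 (position 8): between a vowel and a following unstressed vowel → [ɾ].
Occurrence 3 (position 10): no conditioning environment matches → elsewhere allophone [r].

[r], [ɾ], [r]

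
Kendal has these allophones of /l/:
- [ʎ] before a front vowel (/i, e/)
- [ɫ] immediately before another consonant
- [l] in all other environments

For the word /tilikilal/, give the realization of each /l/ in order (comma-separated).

[ʎ], [l], [l]

Occurrence 1 (position 3): before a front vowel (/i, e/) → [ʎ].
Occurrence 2 (position 7): no conditioning environment matches → elsewhere allophone [l].
Occurrence 3 (position 9): no conditioning environment matches → elsewhere allophone [l].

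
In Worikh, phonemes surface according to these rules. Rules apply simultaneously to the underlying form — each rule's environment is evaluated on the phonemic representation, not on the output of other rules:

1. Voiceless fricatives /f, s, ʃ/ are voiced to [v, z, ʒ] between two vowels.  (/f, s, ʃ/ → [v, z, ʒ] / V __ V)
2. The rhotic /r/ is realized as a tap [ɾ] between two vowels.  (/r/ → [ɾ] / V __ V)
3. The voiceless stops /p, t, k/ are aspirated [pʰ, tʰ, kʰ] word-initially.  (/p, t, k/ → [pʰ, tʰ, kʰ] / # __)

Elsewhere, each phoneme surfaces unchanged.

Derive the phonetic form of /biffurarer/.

[biffuɾaɾer]

/f/ (between /i/ and /f/) fails the environment for rule 1, so it stays [f].
/f/ — between /f/ and /u/; rule 1 does not apply here → [f].
/r/ — between /u/ and /a/, between two vowels — surfaces as [ɾ] (rule 2).
/r/ (between /a/ and /e/): between two vowels, so rule 2 applies → [ɾ].
/r/ (word-final): rule 2 targets it, but not between two vowels → unchanged [r].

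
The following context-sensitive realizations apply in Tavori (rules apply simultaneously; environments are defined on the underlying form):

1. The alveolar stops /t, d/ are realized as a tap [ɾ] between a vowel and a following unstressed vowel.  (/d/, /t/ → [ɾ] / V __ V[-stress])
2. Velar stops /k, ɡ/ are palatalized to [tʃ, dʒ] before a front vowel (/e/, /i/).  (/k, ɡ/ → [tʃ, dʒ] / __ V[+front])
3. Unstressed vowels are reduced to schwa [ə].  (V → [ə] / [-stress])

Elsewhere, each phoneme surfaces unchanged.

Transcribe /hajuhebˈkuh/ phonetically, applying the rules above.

[həjəhəbˈkuh]

/h/ (word-initial) is unaffected → [h].
/a/ (between /h/ and /j/): in an unstressed syllable, so rule 3 applies → [ə].
/j/ (between /a/ and /u/): no rule targets it → [j].
/u/ meets the environment for rule 3 (in an unstressed syllable) → [ə].
/h/ — not in any rule's target class → [h].
/e/ (between /h/ and /b/) occurs in an unstressed syllable → [ə] by rule 3.
/b/ (between /e/ and /k/): no rule targets it → [b].
/k/ — between /b/ and /u/; rule 2 does not apply here → [k].
/u/ (between /k/ and /h/) fails the environment for rule 3, so it stays [u].
/h/ stays [h].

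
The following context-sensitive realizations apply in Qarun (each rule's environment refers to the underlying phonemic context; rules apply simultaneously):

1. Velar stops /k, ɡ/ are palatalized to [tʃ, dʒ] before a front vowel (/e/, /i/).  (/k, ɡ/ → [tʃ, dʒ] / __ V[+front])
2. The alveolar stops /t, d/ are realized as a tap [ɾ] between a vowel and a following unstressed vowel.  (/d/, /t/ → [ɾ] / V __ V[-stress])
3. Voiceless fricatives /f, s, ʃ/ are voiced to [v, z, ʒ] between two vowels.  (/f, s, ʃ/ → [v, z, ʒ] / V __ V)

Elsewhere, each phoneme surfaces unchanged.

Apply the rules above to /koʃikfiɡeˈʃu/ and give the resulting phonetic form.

[koʒikfidʒeˈʒu]

/k/ (word-initial): rule 1 targets it, but not before a front vowel → unchanged [k].
Rule 3 applies to /ʃ/ (between /o/ and /i/: between two vowels) → [ʒ].
/k/ (between /i/ and /f/): rule 1 targets it, but not before a front vowel → unchanged [k].
/f/ (between /k/ and /i/) is in the target of rule 3 but the environment (between two vowels) is not met → [f].
/ɡ/ meets the environment for rule 1 (before a front vowel) → [dʒ].
/ʃ/ (between /e/ and /u/): between two vowels, so rule 3 applies → [ʒ].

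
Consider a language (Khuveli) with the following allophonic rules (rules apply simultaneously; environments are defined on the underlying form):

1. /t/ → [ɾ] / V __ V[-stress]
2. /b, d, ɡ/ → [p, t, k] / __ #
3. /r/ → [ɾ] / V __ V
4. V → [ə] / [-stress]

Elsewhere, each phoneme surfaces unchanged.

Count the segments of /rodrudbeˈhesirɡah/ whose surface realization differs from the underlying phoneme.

5

Segments that undergo a rule: /o/ → [ə] (rule 4); /u/ → [ə] (rule 4); /e/ → [ə] (rule 4); /i/ → [ə] (rule 4); /a/ → [ə] (rule 4).
All other segments surface unchanged.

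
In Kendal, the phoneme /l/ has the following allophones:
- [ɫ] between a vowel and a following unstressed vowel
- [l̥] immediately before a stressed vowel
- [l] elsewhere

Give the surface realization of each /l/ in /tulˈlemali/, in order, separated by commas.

Occurrence 1 (position 3): no conditioning environment matches → elsewhere allophone [l].
Occurrence 2 (position 4): immediately before a stressed vowel → [l̥].
Occurrence 3 (position 8): between a vowel and a following unstressed vowel → [ɫ].

[l], [l̥], [ɫ]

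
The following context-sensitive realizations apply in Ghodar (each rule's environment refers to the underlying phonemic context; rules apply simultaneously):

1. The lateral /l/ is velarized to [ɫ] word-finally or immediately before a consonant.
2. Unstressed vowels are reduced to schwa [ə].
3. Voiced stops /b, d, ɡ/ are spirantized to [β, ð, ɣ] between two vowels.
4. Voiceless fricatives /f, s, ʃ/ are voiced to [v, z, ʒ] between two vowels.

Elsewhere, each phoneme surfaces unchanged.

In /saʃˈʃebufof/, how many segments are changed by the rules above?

Segments that undergo a rule: /a/ → [ə] (rule 2); /b/ → [β] (rule 3); /u/ → [ə] (rule 2); /f/ → [v] (rule 4); /o/ → [ə] (rule 2).
All other segments surface unchanged.

5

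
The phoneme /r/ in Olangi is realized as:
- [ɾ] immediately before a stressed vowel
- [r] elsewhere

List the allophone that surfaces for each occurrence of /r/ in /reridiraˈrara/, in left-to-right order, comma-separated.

[r], [r], [r], [ɾ], [r]

Occurrence 1 (position 1): no conditioning environment matches → elsewhere allophone [r].
Occurrence 2 (position 3): no conditioning environment matches → elsewhere allophone [r].
Occurrence 3 (position 7): no conditioning environment matches → elsewhere allophone [r].
Occurrence 4 (position 9): immediately before a stressed vowel → [ɾ].
Occurrence 5 (position 11): no conditioning environment matches → elsewhere allophone [r].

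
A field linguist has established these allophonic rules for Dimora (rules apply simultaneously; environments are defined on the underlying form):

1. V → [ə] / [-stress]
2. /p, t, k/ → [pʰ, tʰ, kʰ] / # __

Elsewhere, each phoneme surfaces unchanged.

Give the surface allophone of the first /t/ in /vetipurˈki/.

[t]

/t/ (between /e/ and /i/) is in the target of rule 2 but the environment (word-initially) is not met → [t].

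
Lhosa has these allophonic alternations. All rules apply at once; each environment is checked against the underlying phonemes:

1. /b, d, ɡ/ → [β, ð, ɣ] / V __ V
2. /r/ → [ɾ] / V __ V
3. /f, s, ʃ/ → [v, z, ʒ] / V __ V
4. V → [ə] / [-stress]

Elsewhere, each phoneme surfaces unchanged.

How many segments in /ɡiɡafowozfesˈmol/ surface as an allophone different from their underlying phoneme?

Segments that undergo a rule: /i/ → [ə] (rule 4); /ɡ/ → [ɣ] (rule 1); /a/ → [ə] (rule 4); /f/ → [v] (rule 3); /o/ → [ə] (rule 4); /o/ → [ə] (rule 4); /e/ → [ə] (rule 4).
All other segments surface unchanged.

7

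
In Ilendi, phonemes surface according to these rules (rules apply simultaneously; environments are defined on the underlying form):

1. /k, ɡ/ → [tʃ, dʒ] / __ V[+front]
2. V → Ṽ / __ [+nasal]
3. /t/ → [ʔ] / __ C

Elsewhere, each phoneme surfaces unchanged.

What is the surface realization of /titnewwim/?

[tiʔnewwĩm]

/t/ — word-initial; rule 3 does not apply here → [t].
/i/ (between /t/ and /t/) is in the target of rule 2 but the environment (before a nasal consonant) is not met → [i].
/t/ (between /i/ and /n/) occurs immediately before a consonant → [ʔ] by rule 3.
/n/ (between /t/ and /e/): no rule targets it → [n].
/e/ (between /n/ and /w/): rule 2 targets it, but not before a nasal consonant → unchanged [e].
/w/ — not in any rule's target class → [w].
/w/ — not in any rule's target class → [w].
Rule 2 applies to /i/ (between /w/ and /m/: before a nasal consonant) → [ĩ].
/m/ — not in any rule's target class → [m].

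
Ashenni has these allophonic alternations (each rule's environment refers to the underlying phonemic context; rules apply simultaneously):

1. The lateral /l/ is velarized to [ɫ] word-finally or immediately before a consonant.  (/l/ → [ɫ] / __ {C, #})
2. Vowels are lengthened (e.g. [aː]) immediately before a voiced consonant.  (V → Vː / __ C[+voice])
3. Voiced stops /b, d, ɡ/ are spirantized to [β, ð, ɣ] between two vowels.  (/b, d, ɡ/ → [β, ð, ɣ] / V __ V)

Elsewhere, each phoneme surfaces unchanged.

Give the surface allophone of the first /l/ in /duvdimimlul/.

/l/ — between /m/ and /u/; rule 1 does not apply here → [l].

[l]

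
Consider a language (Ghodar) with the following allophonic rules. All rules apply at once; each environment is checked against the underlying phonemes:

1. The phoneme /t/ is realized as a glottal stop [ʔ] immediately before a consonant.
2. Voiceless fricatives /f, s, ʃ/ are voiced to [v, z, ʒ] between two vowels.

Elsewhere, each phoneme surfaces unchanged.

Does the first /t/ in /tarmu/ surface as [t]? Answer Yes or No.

Yes

/t/ — word-initial; rule 1 does not apply here → [t].
The actual realization is [t], which matches [t].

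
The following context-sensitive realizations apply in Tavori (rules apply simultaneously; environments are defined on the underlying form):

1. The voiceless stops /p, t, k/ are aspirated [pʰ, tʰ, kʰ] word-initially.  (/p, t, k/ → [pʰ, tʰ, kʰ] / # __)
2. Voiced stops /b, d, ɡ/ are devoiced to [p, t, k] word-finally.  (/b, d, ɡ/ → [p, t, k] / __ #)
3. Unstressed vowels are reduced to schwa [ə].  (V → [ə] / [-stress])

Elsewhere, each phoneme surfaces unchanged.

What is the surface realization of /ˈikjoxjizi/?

/i/ (word-initial) is in the target of rule 3 but the environment (in an unstressed syllable) is not met → [i].
/k/ — between /i/ and /j/; rule 1 does not apply here → [k].
/j/ stays [j].
/o/ (between /j/ and /x/): in an unstressed syllable, so rule 3 applies → [ə].
/x/ stays [x].
/j/ stays [j].
/i/ meets the environment for rule 3 (in an unstressed syllable) → [ə].
/z/ stays [z].
/i/ meets the environment for rule 3 (in an unstressed syllable) → [ə].

[ˈikjəxjəzə]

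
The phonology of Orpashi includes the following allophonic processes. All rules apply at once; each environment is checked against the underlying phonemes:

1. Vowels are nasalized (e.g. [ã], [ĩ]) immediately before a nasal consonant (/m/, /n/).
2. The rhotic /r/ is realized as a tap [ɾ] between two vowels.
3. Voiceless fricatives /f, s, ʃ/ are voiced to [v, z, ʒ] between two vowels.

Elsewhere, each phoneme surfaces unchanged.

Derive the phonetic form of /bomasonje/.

/b/ (word-initial) is unaffected → [b].
/o/ (between /b/ and /m/): before a nasal consonant, so rule 1 applies → [õ].
/m/ stays [m].
/a/ — between /m/ and /s/; rule 1 does not apply here → [a].
/s/ meets the environment for rule 3 (between two vowels) → [z].
/o/ (between /s/ and /n/) occurs before a nasal consonant → [õ] by rule 1.
/n/ (between /o/ and /j/) is unaffected → [n].
/j/ (between /n/ and /e/): no rule targets it → [j].
/e/ — word-final; rule 1 does not apply here → [e].

[bõmazõnje]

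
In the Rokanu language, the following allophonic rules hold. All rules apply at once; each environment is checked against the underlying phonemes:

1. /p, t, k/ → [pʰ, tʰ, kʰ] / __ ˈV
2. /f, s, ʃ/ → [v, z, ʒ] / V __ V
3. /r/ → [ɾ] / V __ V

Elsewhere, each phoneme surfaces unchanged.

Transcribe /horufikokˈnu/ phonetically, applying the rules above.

[hoɾuvikokˈnu]

/h/ stays [h].
/o/ (between /h/ and /r/) is unaffected → [o].
/r/ (between /o/ and /u/) occurs between two vowels → [ɾ] by rule 3.
/u/ (between /r/ and /f/) is unaffected → [u].
/f/ meets the environment for rule 2 (between two vowels) → [v].
/i/ — not in any rule's target class → [i].
/k/ (between /i/ and /o/) fails the environment for rule 1, so it stays [k].
/o/ — not in any rule's target class → [o].
/k/ (between /o/ and /n/): rule 1 targets it, but not immediately before a stressed vowel → unchanged [k].
/n/ (between /k/ and /u/) is unaffected → [n].
/u/ (word-final) is unaffected → [u].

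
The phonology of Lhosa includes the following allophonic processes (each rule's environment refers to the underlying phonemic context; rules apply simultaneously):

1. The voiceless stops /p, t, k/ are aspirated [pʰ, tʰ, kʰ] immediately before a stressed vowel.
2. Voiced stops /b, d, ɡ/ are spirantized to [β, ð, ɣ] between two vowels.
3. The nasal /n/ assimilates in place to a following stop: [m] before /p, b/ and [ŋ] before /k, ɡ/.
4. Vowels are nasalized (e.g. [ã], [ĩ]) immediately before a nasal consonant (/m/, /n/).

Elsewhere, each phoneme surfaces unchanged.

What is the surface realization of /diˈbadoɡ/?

[diˈβaðoɡ]

/d/ — word-initial; rule 2 does not apply here → [d].
/i/ (between /d/ and /b/): rule 4 targets it, but not before a nasal consonant → unchanged [i].
Rule 2 applies to /b/ (between /i/ and /a/: between two vowels) → [β].
/a/ (between /b/ and /d/) fails the environment for rule 4, so it stays [a].
/d/ (between /a/ and /o/): between two vowels, so rule 2 applies → [ð].
/o/ (between /d/ and /ɡ/) is in the target of rule 4 but the environment (before a nasal consonant) is not met → [o].
/ɡ/ (word-final): rule 2 targets it, but not between two vowels → unchanged [ɡ].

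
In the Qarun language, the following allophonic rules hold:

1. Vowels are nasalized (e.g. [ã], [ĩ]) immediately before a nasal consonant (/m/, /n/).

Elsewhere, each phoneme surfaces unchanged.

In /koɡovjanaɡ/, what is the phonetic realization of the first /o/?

/o/ (between /k/ and /ɡ/) fails the environment for rule 1, so it stays [o].

[o]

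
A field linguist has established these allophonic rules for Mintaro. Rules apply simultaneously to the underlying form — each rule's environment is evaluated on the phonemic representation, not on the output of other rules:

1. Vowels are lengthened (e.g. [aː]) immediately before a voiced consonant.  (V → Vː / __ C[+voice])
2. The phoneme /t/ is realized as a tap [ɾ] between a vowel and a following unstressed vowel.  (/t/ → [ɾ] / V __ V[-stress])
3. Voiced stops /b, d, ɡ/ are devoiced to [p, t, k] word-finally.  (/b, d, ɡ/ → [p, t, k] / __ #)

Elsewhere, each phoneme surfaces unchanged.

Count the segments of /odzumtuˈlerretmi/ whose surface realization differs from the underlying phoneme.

Segments that undergo a rule: /o/ → [oː] (rule 1); /u/ → [uː] (rule 1); /u/ → [uː] (rule 1); /e/ → [eː] (rule 1).
All other segments surface unchanged.

4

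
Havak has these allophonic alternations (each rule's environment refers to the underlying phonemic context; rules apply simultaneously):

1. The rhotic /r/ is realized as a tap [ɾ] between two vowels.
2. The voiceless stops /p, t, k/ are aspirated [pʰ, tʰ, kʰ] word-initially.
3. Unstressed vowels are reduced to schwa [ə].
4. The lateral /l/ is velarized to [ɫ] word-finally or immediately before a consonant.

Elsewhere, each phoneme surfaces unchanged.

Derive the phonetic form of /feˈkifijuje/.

[fəˈkifəjəjə]

/f/ (word-initial): no rule targets it → [f].
/e/ (between /f/ and /k/): in an unstressed syllable, so rule 3 applies → [ə].
/k/ (between /e/ and /i/) fails the environment for rule 2, so it stays [k].
/i/ — between /k/ and /f/; rule 3 does not apply here → [i].
/f/ (between /i/ and /i/): no rule targets it → [f].
Rule 3 applies to /i/ (between /f/ and /j/: in an unstressed syllable) → [ə].
/j/ (between /i/ and /u/): no rule targets it → [j].
/u/ (between /j/ and /j/): in an unstressed syllable, so rule 3 applies → [ə].
/j/ (between /u/ and /e/) is unaffected → [j].
/e/ meets the environment for rule 3 (in an unstressed syllable) → [ə].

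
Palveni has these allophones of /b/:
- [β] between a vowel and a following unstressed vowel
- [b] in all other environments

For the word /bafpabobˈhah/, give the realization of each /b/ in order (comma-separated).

Occurrence 1 (position 1): no conditioning environment matches → elsewhere allophone [b].
Occurrence 2 (position 6): between a vowel and a following unstressed vowel → [β].
Occurrence 3 (position 8): no conditioning environment matches → elsewhere allophone [b].

[b], [β], [b]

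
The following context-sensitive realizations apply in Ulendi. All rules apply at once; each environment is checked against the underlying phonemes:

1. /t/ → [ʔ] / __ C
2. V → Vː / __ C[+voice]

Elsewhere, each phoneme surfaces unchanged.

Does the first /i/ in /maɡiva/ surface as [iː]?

Yes

Rule 2 applies to /i/ (between /ɡ/ and /v/: before a voiced consonant) → [iː].
The actual realization is [iː], which matches [iː].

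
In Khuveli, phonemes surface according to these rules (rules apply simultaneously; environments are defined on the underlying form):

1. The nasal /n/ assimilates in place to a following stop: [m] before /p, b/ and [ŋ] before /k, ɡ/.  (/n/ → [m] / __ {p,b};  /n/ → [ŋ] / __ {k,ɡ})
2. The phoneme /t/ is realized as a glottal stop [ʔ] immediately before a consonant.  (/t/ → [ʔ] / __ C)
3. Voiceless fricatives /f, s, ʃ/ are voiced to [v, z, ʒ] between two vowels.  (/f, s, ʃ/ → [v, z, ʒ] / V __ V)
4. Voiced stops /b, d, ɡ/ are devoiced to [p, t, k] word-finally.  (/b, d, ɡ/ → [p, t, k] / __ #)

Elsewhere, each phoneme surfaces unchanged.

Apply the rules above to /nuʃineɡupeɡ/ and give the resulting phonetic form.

[nuʒineɡupek]

/n/ — word-initial; rule 1 does not apply here → [n].
/u/ — not in any rule's target class → [u].
/ʃ/ — between /u/ and /i/, between two vowels — surfaces as [ʒ] (rule 3).
/i/ (between /ʃ/ and /n/) is unaffected → [i].
/n/ (between /i/ and /e/): rule 1 targets it, but not before a labial or velar stop → unchanged [n].
/e/ (between /n/ and /ɡ/): no rule targets it → [e].
/ɡ/ — between /e/ and /u/; rule 4 does not apply here → [ɡ].
/u/ (between /ɡ/ and /p/) is unaffected → [u].
/p/ (between /u/ and /e/) is unaffected → [p].
/e/ stays [e].
/ɡ/ — word-final, word-finally — surfaces as [k] (rule 4).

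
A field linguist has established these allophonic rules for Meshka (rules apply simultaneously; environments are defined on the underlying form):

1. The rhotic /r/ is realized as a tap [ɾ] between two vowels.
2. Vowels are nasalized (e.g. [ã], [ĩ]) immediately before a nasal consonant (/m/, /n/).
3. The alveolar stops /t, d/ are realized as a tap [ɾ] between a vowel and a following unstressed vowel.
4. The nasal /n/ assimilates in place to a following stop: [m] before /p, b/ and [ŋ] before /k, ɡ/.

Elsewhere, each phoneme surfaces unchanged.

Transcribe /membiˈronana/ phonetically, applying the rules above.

[mẽmbiˈɾõnãna]

/m/ (word-initial): no rule targets it → [m].
/e/ meets the environment for rule 2 (before a nasal consonant) → [ẽ].
/m/ — not in any rule's target class → [m].
/b/ (between /m/ and /i/): no rule targets it → [b].
/i/ (between /b/ and /r/) is in the target of rule 2 but the environment (before a nasal consonant) is not met → [i].
/r/ meets the environment for rule 1 (between two vowels) → [ɾ].
/o/ (between /r/ and /n/): before a nasal consonant, so rule 2 applies → [õ].
/n/ (between /o/ and /a/) fails the environment for rule 4, so it stays [n].
/a/ (between /n/ and /n/) occurs before a nasal consonant → [ã] by rule 2.
/n/ (between /a/ and /a/) fails the environment for rule 4, so it stays [n].
/a/ — word-final; rule 2 does not apply here → [a].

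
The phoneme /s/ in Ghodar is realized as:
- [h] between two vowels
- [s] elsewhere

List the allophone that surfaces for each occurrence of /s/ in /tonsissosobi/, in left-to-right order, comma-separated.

[s], [s], [s], [h]

Occurrence 1 (position 4): no conditioning environment matches → elsewhere allophone [s].
Occurrence 2 (position 6): no conditioning environment matches → elsewhere allophone [s].
Occurrence 3 (position 7): no conditioning environment matches → elsewhere allophone [s].
Occurrence 4 (position 9): between two vowels → [h].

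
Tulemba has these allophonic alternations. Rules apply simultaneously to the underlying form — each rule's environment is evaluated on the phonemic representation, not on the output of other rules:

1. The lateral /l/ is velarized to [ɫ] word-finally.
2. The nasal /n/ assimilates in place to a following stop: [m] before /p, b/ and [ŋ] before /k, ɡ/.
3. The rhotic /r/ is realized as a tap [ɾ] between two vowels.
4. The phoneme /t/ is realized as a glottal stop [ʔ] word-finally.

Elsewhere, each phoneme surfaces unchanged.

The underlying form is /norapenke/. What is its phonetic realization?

/n/ (word-initial) fails the environment for rule 2, so it stays [n].
/o/ — not in any rule's target class → [o].
/r/ meets the environment for rule 3 (between two vowels) → [ɾ].
/a/ — not in any rule's target class → [a].
/p/ — not in any rule's target class → [p].
/e/ (between /p/ and /n/): no rule targets it → [e].
/n/ meets the environment for rule 2 (before a labial or velar stop) → [ŋ].
/k/ — not in any rule's target class → [k].
/e/ stays [e].

[noɾapeŋke]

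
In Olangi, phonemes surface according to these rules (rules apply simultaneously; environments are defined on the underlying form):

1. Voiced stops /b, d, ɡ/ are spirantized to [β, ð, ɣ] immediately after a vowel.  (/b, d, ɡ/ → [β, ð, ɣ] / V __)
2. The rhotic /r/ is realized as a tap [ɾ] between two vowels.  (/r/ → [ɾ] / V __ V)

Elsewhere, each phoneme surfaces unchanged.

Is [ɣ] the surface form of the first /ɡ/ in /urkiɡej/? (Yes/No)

/ɡ/ (between /i/ and /e/): immediately after a vowel, so rule 1 applies → [ɣ].
The actual realization is [ɣ], which matches [ɣ].

Yes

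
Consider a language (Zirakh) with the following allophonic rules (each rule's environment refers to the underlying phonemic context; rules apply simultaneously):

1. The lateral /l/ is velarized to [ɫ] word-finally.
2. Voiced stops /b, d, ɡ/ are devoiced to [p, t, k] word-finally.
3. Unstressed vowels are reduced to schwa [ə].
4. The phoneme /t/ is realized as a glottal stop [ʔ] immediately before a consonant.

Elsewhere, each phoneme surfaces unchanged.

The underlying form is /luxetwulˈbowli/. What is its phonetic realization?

/l/ (word-initial) is in the target of rule 1 but the environment (word-finally) is not met → [l].
/u/ (between /l/ and /x/) occurs in an unstressed syllable → [ə] by rule 3.
/x/ stays [x].
/e/ (between /x/ and /t/) occurs in an unstressed syllable → [ə] by rule 3.
Rule 4 applies to /t/ (between /e/ and /w/: immediately before a consonant) → [ʔ].
/w/ (between /t/ and /u/): no rule targets it → [w].
/u/ — between /w/ and /l/, in an unstressed syllable — surfaces as [ə] (rule 3).
/l/ (between /u/ and /b/) is in the target of rule 1 but the environment (word-finally) is not met → [l].
/b/ (between /l/ and /o/) is in the target of rule 2 but the environment (word-finally) is not met → [b].
/o/ (between /b/ and /w/): rule 3 targets it, but not in an unstressed syllable → unchanged [o].
/w/ — not in any rule's target class → [w].
/l/ (between /w/ and /i/) is in the target of rule 1 but the environment (word-finally) is not met → [l].
/i/ (word-final): in an unstressed syllable, so rule 3 applies → [ə].

[ləxəʔwəlˈbowlə]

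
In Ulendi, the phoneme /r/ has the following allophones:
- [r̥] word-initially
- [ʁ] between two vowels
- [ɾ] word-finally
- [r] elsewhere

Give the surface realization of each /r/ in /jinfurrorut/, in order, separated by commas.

Occurrence 1 (position 6): no conditioning environment matches → elsewhere allophone [r].
Occurrence 2 (position 7): no conditioning environment matches → elsewhere allophone [r].
Occurrence 3 (position 9): between two vowels → [ʁ].

[r], [r], [ʁ]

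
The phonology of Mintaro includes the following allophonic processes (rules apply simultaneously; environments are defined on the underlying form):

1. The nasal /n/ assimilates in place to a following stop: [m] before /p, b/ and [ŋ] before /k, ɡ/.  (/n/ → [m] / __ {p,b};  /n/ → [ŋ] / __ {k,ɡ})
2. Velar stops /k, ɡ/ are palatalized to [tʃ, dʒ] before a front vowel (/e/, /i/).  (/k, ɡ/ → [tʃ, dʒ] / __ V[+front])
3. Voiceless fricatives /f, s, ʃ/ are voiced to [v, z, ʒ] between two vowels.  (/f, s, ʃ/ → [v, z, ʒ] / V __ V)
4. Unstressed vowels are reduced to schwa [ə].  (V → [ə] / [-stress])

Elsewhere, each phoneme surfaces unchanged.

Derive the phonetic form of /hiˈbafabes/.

/h/ — not in any rule's target class → [h].
/i/ (between /h/ and /b/) occurs in an unstressed syllable → [ə] by rule 4.
/b/ (between /i/ and /a/): no rule targets it → [b].
/a/ (between /b/ and /f/): rule 4 targets it, but not in an unstressed syllable → unchanged [a].
/f/ meets the environment for rule 3 (between two vowels) → [v].
/a/ (between /f/ and /b/) occurs in an unstressed syllable → [ə] by rule 4.
/b/ (between /a/ and /e/): no rule targets it → [b].
Rule 4 applies to /e/ (between /b/ and /s/: in an unstressed syllable) → [ə].
/s/ (word-final) fails the environment for rule 3, so it stays [s].

[həˈbavəbəs]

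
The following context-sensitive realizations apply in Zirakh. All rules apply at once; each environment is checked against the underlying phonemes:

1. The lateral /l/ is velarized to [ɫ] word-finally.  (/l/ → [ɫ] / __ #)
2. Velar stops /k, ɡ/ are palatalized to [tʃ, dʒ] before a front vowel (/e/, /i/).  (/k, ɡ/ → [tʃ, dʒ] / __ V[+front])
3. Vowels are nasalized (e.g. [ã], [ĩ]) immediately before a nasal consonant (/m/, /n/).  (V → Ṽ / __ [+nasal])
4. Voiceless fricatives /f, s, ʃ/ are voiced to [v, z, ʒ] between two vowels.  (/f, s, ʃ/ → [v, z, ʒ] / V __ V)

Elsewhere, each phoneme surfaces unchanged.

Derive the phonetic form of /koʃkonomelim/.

[koʃkõnõmelĩm]

/k/ (word-initial) is in the target of rule 2 but the environment (before a front vowel) is not met → [k].
/o/ (between /k/ and /ʃ/) fails the environment for rule 3, so it stays [o].
/ʃ/ (between /o/ and /k/) is in the target of rule 4 but the environment (between two vowels) is not met → [ʃ].
/k/ (between /ʃ/ and /o/) is in the target of rule 2 but the environment (before a front vowel) is not met → [k].
/o/ meets the environment for rule 3 (before a nasal consonant) → [õ].
/n/ stays [n].
/o/ (between /n/ and /m/): before a nasal consonant, so rule 3 applies → [õ].
/m/ (between /o/ and /e/) is unaffected → [m].
/e/ (between /m/ and /l/): rule 3 targets it, but not before a nasal consonant → unchanged [e].
/l/ (between /e/ and /i/): rule 1 targets it, but not word-finally → unchanged [l].
/i/ meets the environment for rule 3 (before a nasal consonant) → [ĩ].
/m/ stays [m].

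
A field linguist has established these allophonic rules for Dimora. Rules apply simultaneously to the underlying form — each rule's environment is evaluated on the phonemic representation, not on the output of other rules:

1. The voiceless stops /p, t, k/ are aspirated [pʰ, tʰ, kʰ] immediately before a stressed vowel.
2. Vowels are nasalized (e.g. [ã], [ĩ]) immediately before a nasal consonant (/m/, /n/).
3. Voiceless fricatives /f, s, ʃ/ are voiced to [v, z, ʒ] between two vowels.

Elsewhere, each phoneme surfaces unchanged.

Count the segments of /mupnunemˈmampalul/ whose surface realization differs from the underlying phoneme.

Segments that undergo a rule: /u/ → [ũ] (rule 2); /e/ → [ẽ] (rule 2); /a/ → [ã] (rule 2).
All other segments surface unchanged.

3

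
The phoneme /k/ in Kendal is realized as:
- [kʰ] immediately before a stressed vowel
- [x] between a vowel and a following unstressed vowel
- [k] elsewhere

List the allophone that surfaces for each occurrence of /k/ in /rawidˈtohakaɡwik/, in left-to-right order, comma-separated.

Occurrence 1 (position 10): between a vowel and a following unstressed vowel → [x].
Occurrence 2 (position 15): no conditioning environment matches → elsewhere allophone [k].

[x], [k]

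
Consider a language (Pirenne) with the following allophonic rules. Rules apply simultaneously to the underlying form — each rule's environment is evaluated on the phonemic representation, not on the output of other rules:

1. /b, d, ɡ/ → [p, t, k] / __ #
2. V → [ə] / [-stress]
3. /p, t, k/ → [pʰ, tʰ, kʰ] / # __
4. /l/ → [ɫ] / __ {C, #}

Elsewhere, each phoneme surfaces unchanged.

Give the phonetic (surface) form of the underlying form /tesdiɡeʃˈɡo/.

[tʰəsdəɡəʃˈɡo]

/t/ — word-initial, word-initially — surfaces as [tʰ] (rule 3).
/e/ (between /t/ and /s/): in an unstressed syllable, so rule 2 applies → [ə].
/d/ (between /s/ and /i/) is in the target of rule 1 but the environment (word-finally) is not met → [d].
/i/ meets the environment for rule 2 (in an unstressed syllable) → [ə].
/ɡ/ (between /i/ and /e/) is in the target of rule 1 but the environment (word-finally) is not met → [ɡ].
/e/ meets the environment for rule 2 (in an unstressed syllable) → [ə].
/ɡ/ (between /ʃ/ and /o/) is in the target of rule 1 but the environment (word-finally) is not met → [ɡ].
/o/ (word-final) is in the target of rule 2 but the environment (in an unstressed syllable) is not met → [o].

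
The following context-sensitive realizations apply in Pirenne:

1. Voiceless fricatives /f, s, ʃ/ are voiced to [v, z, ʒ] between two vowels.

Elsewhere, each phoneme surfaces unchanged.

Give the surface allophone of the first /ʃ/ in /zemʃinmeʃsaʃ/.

/ʃ/ (between /m/ and /i/) is in the target of rule 1 but the environment (between two vowels) is not met → [ʃ].

[ʃ]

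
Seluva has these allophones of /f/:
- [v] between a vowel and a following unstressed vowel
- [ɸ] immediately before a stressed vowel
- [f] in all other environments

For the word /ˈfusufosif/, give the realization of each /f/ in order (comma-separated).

Occurrence 1 (position 1): immediately before a stressed vowel → [ɸ].
Occurrence 2 (position 5): between a vowel and a following unstressed vowel → [v].
Occurrence 3 (position 9): no conditioning environment matches → elsewhere allophone [f].

[ɸ], [v], [f]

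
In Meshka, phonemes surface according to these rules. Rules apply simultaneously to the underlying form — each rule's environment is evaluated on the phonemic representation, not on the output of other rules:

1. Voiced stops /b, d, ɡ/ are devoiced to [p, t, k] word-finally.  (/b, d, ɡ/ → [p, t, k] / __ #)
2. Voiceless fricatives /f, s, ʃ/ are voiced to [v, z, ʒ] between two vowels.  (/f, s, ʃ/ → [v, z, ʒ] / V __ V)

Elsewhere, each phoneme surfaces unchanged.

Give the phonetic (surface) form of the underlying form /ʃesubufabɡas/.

[ʃezubuvabɡas]

/ʃ/ — word-initial; rule 2 does not apply here → [ʃ].
/e/ (between /ʃ/ and /s/): no rule targets it → [e].
/s/ — between /e/ and /u/, between two vowels — surfaces as [z] (rule 2).
/u/ (between /s/ and /b/) is unaffected → [u].
/b/ (between /u/ and /u/): rule 1 targets it, but not word-finally → unchanged [b].
/u/ — not in any rule's target class → [u].
/f/ meets the environment for rule 2 (between two vowels) → [v].
/a/ stays [a].
/b/ (between /a/ and /ɡ/) is in the target of rule 1 but the environment (word-finally) is not met → [b].
/ɡ/ (between /b/ and /a/) is in the target of rule 1 but the environment (word-finally) is not met → [ɡ].
/a/ stays [a].
/s/ (word-final) fails the environment for rule 2, so it stays [s].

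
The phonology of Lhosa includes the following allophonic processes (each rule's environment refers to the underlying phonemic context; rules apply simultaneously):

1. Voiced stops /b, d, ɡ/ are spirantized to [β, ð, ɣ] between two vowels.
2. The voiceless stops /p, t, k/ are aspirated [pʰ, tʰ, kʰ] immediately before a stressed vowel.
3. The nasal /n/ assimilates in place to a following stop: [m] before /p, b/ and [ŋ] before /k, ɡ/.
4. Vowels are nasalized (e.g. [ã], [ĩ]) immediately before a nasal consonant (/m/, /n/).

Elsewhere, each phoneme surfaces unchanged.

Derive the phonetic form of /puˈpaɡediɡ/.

/p/ (word-initial): rule 2 targets it, but not immediately before a stressed vowel → unchanged [p].
/u/ — between /p/ and /p/; rule 4 does not apply here → [u].
/p/ (between /u/ and /a/) occurs immediately before a stressed vowel → [pʰ] by rule 2.
/a/ (between /p/ and /ɡ/) fails the environment for rule 4, so it stays [a].
Rule 1 applies to /ɡ/ (between /a/ and /e/: between two vowels) → [ɣ].
/e/ (between /ɡ/ and /d/): rule 4 targets it, but not before a nasal consonant → unchanged [e].
/d/ (between /e/ and /i/): between two vowels, so rule 1 applies → [ð].
/i/ (between /d/ and /ɡ/) is in the target of rule 4 but the environment (before a nasal consonant) is not met → [i].
/ɡ/ (word-final): rule 1 targets it, but not between two vowels → unchanged [ɡ].

[puˈpʰaɣeðiɡ]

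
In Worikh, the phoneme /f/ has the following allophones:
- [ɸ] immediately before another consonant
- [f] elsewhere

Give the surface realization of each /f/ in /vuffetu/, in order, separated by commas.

Occurrence 1 (position 3): immediately before another consonant → [ɸ].
Occurrence 2 (position 4): no conditioning environment matches → elsewhere allophone [f].

[ɸ], [f]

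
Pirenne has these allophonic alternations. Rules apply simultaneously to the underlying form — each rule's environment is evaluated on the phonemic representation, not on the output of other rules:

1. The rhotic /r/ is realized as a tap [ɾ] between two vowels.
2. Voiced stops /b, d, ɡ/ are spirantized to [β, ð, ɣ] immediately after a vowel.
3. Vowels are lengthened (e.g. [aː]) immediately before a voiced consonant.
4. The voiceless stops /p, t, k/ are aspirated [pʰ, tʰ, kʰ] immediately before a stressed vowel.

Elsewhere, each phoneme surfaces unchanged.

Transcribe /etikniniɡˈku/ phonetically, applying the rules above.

/e/ (word-initial): rule 3 targets it, but not before a voiced consonant → unchanged [e].
/t/ (between /e/ and /i/): rule 4 targets it, but not immediately before a stressed vowel → unchanged [t].
/i/ (between /t/ and /k/) is in the target of rule 3 but the environment (before a voiced consonant) is not met → [i].
/k/ (between /i/ and /n/) is in the target of rule 4 but the environment (immediately before a stressed vowel) is not met → [k].
/n/ (between /k/ and /i/): no rule targets it → [n].
/i/ (between /n/ and /n/) occurs before a voiced consonant → [iː] by rule 3.
/n/ stays [n].
/i/ — between /n/ and /ɡ/, before a voiced consonant — surfaces as [iː] (rule 3).
/ɡ/ — between /i/ and /k/, immediately after a vowel — surfaces as [ɣ] (rule 2).
/k/ (between /ɡ/ and /u/): immediately before a stressed vowel, so rule 4 applies → [kʰ].
/u/ (word-final) is in the target of rule 3 but the environment (before a voiced consonant) is not met → [u].

[etikniːniːɣˈkʰu]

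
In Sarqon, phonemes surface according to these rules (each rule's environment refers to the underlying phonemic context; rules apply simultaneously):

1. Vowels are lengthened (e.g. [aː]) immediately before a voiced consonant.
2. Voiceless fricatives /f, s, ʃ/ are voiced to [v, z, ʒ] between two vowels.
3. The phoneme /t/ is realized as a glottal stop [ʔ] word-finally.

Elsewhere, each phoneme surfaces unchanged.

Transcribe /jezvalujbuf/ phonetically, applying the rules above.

[jeːzvaːluːjbuf]

/j/ (word-initial): no rule targets it → [j].
/e/ (between /j/ and /z/): before a voiced consonant, so rule 1 applies → [eː].
/z/ — not in any rule's target class → [z].
/v/ (between /z/ and /a/): no rule targets it → [v].
/a/ meets the environment for rule 1 (before a voiced consonant) → [aː].
/l/ (between /a/ and /u/): no rule targets it → [l].
/u/ (between /l/ and /j/) occurs before a voiced consonant → [uː] by rule 1.
/j/ stays [j].
/b/ (between /j/ and /u/): no rule targets it → [b].
/u/ (between /b/ and /f/): rule 1 targets it, but not before a voiced consonant → unchanged [u].
/f/ (word-final): rule 2 targets it, but not between two vowels → unchanged [f].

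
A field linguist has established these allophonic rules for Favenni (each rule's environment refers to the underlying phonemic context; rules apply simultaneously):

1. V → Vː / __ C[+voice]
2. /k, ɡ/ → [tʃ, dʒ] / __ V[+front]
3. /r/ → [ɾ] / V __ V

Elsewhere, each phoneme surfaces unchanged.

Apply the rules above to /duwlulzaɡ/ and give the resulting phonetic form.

/d/ stays [d].
/u/ — between /d/ and /w/, before a voiced consonant — surfaces as [uː] (rule 1).
/w/ (between /u/ and /l/) is unaffected → [w].
/l/ — not in any rule's target class → [l].
/u/ — between /l/ and /l/, before a voiced consonant — surfaces as [uː] (rule 1).
/l/ (between /u/ and /z/): no rule targets it → [l].
/z/ (between /l/ and /a/): no rule targets it → [z].
/a/ (between /z/ and /ɡ/) occurs before a voiced consonant → [aː] by rule 1.
/ɡ/ — word-final; rule 2 does not apply here → [ɡ].

[duːwluːlzaːɡ]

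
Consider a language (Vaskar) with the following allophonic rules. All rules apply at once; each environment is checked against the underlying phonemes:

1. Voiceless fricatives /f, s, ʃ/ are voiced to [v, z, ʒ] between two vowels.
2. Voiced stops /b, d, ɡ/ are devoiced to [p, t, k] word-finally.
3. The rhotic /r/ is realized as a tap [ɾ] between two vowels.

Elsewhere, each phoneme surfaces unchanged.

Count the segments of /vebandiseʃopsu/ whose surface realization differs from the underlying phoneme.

Segments that undergo a rule: /s/ → [z] (rule 1); /ʃ/ → [ʒ] (rule 1).
All other segments surface unchanged.

2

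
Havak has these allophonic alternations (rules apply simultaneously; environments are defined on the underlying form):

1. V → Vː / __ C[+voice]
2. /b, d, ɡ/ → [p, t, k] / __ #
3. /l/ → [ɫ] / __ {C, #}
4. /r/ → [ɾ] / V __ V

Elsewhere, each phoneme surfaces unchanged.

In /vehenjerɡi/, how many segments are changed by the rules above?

Segments that undergo a rule: /e/ → [eː] (rule 1); /e/ → [eː] (rule 1).
All other segments surface unchanged.

2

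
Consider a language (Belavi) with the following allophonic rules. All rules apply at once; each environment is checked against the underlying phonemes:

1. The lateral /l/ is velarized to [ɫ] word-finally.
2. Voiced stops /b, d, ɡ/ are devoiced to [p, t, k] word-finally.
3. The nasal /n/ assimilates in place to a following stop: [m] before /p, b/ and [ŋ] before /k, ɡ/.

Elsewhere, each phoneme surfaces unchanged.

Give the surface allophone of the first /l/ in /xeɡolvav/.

/l/ (between /o/ and /v/) is in the target of rule 1 but the environment (word-finally) is not met → [l].

[l]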